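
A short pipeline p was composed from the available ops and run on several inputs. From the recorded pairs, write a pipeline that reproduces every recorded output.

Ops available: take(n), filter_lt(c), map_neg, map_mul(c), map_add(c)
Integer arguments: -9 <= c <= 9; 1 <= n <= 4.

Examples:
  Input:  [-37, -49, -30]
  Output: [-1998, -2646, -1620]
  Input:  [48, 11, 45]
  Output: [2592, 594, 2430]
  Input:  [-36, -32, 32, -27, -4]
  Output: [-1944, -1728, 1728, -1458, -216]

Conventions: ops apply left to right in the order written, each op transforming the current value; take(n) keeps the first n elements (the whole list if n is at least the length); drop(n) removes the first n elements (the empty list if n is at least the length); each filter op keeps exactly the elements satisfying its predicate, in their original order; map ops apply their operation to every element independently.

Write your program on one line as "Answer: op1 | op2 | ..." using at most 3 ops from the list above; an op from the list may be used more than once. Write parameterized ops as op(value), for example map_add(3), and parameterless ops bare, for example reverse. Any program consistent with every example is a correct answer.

map_mul(9) | map_neg | map_mul(-6)

Check, running the answer program on each example:
  [-37, -49, -30] -> [-333, -441, -270] -> [333, 441, 270] -> [-1998, -2646, -1620]
  [48, 11, 45] -> [432, 99, 405] -> [-432, -99, -405] -> [2592, 594, 2430]
  [-36, -32, 32, -27, -4] -> [-324, -288, 288, -243, -36] -> [324, 288, -288, 243, 36] -> [-1944, -1728, 1728, -1458, -216]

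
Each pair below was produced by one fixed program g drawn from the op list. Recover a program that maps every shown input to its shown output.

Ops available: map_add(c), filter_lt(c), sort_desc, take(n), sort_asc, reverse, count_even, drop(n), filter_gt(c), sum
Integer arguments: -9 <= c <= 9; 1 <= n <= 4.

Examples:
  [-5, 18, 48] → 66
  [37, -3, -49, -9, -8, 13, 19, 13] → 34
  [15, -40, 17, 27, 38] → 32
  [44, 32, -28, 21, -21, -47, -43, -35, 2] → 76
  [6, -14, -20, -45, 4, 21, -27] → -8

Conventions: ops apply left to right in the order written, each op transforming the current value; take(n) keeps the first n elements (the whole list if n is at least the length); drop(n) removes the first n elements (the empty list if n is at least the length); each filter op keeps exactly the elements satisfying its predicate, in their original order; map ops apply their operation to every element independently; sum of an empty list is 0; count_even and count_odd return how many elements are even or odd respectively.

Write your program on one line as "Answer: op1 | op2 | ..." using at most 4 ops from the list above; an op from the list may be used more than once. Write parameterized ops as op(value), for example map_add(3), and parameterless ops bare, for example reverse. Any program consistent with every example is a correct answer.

take(3) | sort_asc | drop(1) | sum

Check, running the answer program on each example:
  [-5, 18, 48] -> [-5, 18, 48] -> [-5, 18, 48] -> [18, 48] -> 66
  [37, -3, -49, -9, -8, 13, 19, 13] -> [37, -3, -49] -> [-49, -3, 37] -> [-3, 37] -> 34
  [15, -40, 17, 27, 38] -> [15, -40, 17] -> [-40, 15, 17] -> [15, 17] -> 32
  [44, 32, -28, 21, -21, -47, -43, -35, 2] -> [44, 32, -28] -> [-28, 32, 44] -> [32, 44] -> 76
  [6, -14, -20, -45, 4, 21, -27] -> [6, -14, -20] -> [-20, -14, 6] -> [-14, 6] -> -8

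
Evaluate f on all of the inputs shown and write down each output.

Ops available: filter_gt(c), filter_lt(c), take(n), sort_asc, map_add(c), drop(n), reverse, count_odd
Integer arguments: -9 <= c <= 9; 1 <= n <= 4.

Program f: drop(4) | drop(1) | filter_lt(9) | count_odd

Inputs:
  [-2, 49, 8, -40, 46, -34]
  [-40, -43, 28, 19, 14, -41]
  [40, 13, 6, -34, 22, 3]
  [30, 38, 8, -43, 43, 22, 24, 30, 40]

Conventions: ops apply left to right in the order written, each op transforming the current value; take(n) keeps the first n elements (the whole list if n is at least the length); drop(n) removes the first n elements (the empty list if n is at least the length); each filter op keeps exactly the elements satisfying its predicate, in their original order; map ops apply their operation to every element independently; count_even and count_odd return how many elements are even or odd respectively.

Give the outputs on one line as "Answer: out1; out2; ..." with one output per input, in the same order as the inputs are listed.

Execution, op by op:
  [-2, 49, 8, -40, 46, -34] -> [46, -34] -> [-34] -> [-34] -> 0
  [-40, -43, 28, 19, 14, -41] -> [14, -41] -> [-41] -> [-41] -> 1
  [40, 13, 6, -34, 22, 3] -> [22, 3] -> [3] -> [3] -> 1
  [30, 38, 8, -43, 43, 22, 24, 30, 40] -> [43, 22, 24, 30, 40] -> [22, 24, 30, 40] -> [] -> 0

0; 1; 1; 0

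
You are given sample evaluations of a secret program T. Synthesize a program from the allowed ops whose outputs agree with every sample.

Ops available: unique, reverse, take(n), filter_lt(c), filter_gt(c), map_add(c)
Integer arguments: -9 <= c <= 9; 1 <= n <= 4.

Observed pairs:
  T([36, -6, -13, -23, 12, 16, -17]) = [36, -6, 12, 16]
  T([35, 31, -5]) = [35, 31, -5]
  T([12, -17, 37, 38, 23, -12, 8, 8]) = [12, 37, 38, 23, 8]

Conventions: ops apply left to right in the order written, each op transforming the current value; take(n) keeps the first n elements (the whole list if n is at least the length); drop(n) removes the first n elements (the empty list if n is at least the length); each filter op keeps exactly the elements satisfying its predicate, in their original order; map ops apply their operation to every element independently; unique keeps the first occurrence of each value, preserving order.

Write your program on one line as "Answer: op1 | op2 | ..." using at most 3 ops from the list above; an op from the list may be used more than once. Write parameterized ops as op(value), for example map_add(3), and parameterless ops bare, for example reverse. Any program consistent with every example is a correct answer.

filter_gt(-8) | unique

Check, running the answer program on each example:
  [36, -6, -13, -23, 12, 16, -17] -> [36, -6, 12, 16] -> [36, -6, 12, 16]
  [35, 31, -5] -> [35, 31, -5] -> [35, 31, -5]
  [12, -17, 37, 38, 23, -12, 8, 8] -> [12, 37, 38, 23, 8, 8] -> [12, 37, 38, 23, 8]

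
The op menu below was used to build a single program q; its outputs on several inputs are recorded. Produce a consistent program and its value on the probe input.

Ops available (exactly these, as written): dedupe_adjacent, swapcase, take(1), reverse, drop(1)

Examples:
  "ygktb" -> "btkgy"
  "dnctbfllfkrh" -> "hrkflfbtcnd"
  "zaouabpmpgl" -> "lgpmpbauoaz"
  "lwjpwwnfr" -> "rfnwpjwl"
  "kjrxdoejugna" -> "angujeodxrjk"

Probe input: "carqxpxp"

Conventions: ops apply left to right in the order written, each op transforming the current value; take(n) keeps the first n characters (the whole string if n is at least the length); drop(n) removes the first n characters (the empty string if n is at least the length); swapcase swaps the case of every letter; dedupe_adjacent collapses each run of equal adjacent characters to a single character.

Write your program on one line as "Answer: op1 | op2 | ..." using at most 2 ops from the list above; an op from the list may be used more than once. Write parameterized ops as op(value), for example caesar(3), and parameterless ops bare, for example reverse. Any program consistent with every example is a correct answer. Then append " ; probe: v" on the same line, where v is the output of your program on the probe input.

dedupe_adjacent | reverse ; probe: "pxpxqrac"

Check, running the answer program on each example:
  "ygktb" -> "ygktb" -> "btkgy"
  "dnctbfllfkrh" -> "dnctbflfkrh" -> "hrkflfbtcnd"
  "zaouabpmpgl" -> "zaouabpmpgl" -> "lgpmpbauoaz"
  "lwjpwwnfr" -> "lwjpwnfr" -> "rfnwpjwl"
  "kjrxdoejugna" -> "kjrxdoejugna" -> "angujeodxrjk"
  probe: "carqxpxp" -> "carqxpxp" -> "pxpxqrac"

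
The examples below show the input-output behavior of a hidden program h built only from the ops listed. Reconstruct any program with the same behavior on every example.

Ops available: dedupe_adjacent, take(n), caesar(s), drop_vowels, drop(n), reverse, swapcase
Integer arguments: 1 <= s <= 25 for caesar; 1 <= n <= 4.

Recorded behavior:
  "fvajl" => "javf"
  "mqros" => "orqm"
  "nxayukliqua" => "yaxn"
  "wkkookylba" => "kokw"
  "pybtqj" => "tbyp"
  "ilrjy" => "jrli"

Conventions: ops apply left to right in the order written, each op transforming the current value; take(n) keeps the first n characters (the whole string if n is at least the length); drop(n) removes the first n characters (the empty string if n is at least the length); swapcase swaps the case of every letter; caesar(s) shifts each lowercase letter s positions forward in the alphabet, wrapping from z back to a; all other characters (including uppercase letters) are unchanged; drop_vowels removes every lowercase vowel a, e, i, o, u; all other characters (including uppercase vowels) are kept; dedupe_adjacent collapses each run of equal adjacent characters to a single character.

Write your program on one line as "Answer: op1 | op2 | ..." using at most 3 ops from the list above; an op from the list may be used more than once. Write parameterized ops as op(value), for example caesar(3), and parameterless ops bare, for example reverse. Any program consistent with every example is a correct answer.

dedupe_adjacent | take(4) | reverse

Check, running the answer program on each example:
  "fvajl" -> "fvajl" -> "fvaj" -> "javf"
  "mqros" -> "mqros" -> "mqro" -> "orqm"
  "nxayukliqua" -> "nxayukliqua" -> "nxay" -> "yaxn"
  "wkkookylba" -> "wkokylba" -> "wkok" -> "kokw"
  "pybtqj" -> "pybtqj" -> "pybt" -> "tbyp"
  "ilrjy" -> "ilrjy" -> "ilrj" -> "jrli"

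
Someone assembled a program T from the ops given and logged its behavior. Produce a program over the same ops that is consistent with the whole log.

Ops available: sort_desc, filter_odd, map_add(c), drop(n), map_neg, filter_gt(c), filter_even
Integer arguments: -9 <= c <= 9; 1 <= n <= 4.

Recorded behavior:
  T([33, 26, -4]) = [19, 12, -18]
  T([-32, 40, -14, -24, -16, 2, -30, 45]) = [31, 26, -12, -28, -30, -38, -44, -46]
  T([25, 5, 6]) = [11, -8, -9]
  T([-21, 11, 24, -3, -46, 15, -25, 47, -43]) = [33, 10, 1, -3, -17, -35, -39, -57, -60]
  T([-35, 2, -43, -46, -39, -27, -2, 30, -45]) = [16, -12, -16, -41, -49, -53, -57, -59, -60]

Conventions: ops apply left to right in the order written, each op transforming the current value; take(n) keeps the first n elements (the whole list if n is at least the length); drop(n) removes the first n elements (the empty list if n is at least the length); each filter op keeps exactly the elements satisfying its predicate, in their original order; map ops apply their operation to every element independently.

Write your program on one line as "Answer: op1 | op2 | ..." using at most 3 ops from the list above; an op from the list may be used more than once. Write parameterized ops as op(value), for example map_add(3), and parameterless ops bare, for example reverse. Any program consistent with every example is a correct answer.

map_add(-8) | sort_desc | map_add(-6)

Check, running the answer program on each example:
  [33, 26, -4] -> [25, 18, -12] -> [25, 18, -12] -> [19, 12, -18]
  [-32, 40, -14, -24, -16, 2, -30, 45] -> [-40, 32, -22, -32, -24, -6, -38, 37] -> [37, 32, -6, -22, -24, -32, -38, -40] -> [31, 26, -12, -28, -30, -38, -44, -46]
  [25, 5, 6] -> [17, -3, -2] -> [17, -2, -3] -> [11, -8, -9]
  [-21, 11, 24, -3, -46, 15, -25, 47, -43] -> [-29, 3, 16, -11, -54, 7, -33, 39, -51] -> [39, 16, 7, 3, -11, -29, -33, -51, -54] -> [33, 10, 1, -3, -17, -35, -39, -57, -60]
  [-35, 2, -43, -46, -39, -27, -2, 30, -45] -> [-43, -6, -51, -54, -47, -35, -10, 22, -53] -> [22, -6, -10, -35, -43, -47, -51, -53, -54] -> [16, -12, -16, -41, -49, -53, -57, -59, -60]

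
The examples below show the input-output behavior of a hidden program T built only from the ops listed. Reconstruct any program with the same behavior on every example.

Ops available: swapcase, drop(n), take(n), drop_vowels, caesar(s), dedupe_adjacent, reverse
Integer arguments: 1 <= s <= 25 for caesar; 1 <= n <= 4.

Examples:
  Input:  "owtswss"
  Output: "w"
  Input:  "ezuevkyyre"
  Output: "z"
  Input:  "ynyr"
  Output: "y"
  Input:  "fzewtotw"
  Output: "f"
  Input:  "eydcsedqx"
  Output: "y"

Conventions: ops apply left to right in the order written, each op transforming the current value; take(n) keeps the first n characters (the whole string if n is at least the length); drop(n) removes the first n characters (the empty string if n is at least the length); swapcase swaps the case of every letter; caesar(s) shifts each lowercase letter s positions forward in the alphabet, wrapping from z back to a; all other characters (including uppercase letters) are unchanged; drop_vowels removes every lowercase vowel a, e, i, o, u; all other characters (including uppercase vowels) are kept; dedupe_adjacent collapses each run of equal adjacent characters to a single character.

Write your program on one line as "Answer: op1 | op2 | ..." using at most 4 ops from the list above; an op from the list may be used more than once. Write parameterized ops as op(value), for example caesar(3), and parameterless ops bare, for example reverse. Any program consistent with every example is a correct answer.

drop_vowels | dedupe_adjacent | take(2) | take(1)

Check, running the answer program on each example:
  "owtswss" -> "wtswss" -> "wtsws" -> "wt" -> "w"
  "ezuevkyyre" -> "zvkyyr" -> "zvkyr" -> "zv" -> "z"
  "ynyr" -> "ynyr" -> "ynyr" -> "yn" -> "y"
  "fzewtotw" -> "fzwttw" -> "fzwtw" -> "fz" -> "f"
  "eydcsedqx" -> "ydcsdqx" -> "ydcsdqx" -> "yd" -> "y"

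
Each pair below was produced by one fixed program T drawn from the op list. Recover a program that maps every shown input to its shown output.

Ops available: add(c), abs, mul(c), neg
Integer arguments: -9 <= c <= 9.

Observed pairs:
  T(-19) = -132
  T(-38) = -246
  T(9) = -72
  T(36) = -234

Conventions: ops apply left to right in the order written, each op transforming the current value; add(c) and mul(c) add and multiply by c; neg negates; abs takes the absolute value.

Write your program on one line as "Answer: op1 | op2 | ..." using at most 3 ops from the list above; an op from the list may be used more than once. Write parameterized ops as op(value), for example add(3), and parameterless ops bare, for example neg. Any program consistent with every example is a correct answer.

abs | add(3) | mul(-6)

Check, running the answer program on each example:
  -19 -> 19 -> 22 -> -132
  -38 -> 38 -> 41 -> -246
  9 -> 9 -> 12 -> -72
  36 -> 36 -> 39 -> -234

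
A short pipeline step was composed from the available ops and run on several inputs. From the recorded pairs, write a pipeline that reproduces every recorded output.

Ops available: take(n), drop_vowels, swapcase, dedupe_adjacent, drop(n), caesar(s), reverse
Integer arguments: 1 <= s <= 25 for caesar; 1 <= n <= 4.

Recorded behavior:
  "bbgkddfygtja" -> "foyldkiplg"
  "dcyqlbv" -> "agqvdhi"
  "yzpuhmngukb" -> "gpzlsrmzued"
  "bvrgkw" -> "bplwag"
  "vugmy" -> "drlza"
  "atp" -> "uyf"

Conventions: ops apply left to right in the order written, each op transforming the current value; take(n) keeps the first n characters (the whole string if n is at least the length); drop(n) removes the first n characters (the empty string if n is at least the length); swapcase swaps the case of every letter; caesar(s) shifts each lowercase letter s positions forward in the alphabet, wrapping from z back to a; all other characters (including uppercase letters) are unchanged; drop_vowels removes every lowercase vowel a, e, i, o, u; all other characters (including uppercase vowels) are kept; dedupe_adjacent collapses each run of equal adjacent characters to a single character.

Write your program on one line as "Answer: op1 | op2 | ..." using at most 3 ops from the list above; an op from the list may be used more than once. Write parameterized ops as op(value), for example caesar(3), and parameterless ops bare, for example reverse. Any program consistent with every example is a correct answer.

dedupe_adjacent | caesar(5) | reverse

Check, running the answer program on each example:
  "bbgkddfygtja" -> "bgkdfygtja" -> "glpikdlyof" -> "foyldkiplg"
  "dcyqlbv" -> "dcyqlbv" -> "ihdvqga" -> "agqvdhi"
  "yzpuhmngukb" -> "yzpuhmngukb" -> "deuzmrslzpg" -> "gpzlsrmzued"
  "bvrgkw" -> "bvrgkw" -> "gawlpb" -> "bplwag"
  "vugmy" -> "vugmy" -> "azlrd" -> "drlza"
  "atp" -> "atp" -> "fyu" -> "uyf"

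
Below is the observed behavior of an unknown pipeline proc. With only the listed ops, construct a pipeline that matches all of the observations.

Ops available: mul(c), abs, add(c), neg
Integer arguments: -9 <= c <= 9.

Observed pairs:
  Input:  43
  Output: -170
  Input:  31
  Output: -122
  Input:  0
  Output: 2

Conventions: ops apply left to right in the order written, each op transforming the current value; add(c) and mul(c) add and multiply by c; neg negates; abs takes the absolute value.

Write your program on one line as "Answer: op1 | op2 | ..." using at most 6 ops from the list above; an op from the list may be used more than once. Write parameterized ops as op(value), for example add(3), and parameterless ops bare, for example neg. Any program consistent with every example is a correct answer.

mul(-2) | add(-6) | abs | add(-7) | mul(-2)

Check, running the answer program on each example:
  43 -> -86 -> -92 -> 92 -> 85 -> -170
  31 -> -62 -> -68 -> 68 -> 61 -> -122
  0 -> 0 -> -6 -> 6 -> -1 -> 2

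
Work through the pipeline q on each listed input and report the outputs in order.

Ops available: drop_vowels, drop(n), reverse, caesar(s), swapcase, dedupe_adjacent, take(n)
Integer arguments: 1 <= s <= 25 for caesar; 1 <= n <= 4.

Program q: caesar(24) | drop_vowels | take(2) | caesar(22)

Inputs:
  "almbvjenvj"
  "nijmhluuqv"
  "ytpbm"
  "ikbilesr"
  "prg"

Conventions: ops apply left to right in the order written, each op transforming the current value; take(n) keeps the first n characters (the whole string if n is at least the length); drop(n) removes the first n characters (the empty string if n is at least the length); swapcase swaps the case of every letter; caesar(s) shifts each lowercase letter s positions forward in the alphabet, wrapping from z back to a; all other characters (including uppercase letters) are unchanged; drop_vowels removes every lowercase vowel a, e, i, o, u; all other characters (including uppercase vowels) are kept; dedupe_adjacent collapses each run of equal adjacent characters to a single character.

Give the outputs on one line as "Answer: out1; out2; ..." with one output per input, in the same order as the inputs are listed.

"uf"; "hc"; "sn"; "cv"; "jl"

Execution, op by op:
  "almbvjenvj" -> "yjkzthclth" -> "yjkzthclth" -> "yj" -> "uf"
  "nijmhluuqv" -> "lghkfjssot" -> "lghkfjsst" -> "lg" -> "hc"
  "ytpbm" -> "wrnzk" -> "wrnzk" -> "wr" -> "sn"
  "ikbilesr" -> "gizgjcqp" -> "gzgjcqp" -> "gz" -> "cv"
  "prg" -> "npe" -> "np" -> "np" -> "jl"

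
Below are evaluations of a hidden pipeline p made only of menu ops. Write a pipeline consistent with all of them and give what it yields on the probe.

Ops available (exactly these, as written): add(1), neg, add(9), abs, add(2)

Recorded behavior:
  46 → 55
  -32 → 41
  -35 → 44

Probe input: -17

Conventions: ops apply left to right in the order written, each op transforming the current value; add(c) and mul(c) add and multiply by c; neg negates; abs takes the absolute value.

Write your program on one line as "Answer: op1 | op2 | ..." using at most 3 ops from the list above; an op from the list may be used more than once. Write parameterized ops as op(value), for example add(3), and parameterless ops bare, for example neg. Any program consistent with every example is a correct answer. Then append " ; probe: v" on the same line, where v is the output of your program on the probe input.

abs | add(9) ; probe: 26

Check, running the answer program on each example:
  46 -> 46 -> 55
  -32 -> 32 -> 41
  -35 -> 35 -> 44
  probe: -17 -> 17 -> 26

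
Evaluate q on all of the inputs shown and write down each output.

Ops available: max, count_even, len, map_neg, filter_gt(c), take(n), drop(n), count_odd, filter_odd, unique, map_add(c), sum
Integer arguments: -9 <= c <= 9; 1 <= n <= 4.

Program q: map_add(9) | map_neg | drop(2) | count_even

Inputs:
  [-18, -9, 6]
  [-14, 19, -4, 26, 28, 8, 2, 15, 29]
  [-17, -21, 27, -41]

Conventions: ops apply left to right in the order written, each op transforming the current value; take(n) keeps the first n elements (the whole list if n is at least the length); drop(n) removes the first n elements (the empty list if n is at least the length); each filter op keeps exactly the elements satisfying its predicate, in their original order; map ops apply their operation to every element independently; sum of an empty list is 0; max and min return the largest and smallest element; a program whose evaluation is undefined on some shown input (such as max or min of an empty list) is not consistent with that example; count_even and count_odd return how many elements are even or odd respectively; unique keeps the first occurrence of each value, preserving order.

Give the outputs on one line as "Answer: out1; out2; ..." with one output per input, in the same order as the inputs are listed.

0; 2; 2

Execution, op by op:
  [-18, -9, 6] -> [-9, 0, 15] -> [9, 0, -15] -> [-15] -> 0
  [-14, 19, -4, 26, 28, 8, 2, 15, 29] -> [-5, 28, 5, 35, 37, 17, 11, 24, 38] -> [5, -28, -5, -35, -37, -17, -11, -24, -38] -> [-5, -35, -37, -17, -11, -24, -38] -> 2
  [-17, -21, 27, -41] -> [-8, -12, 36, -32] -> [8, 12, -36, 32] -> [-36, 32] -> 2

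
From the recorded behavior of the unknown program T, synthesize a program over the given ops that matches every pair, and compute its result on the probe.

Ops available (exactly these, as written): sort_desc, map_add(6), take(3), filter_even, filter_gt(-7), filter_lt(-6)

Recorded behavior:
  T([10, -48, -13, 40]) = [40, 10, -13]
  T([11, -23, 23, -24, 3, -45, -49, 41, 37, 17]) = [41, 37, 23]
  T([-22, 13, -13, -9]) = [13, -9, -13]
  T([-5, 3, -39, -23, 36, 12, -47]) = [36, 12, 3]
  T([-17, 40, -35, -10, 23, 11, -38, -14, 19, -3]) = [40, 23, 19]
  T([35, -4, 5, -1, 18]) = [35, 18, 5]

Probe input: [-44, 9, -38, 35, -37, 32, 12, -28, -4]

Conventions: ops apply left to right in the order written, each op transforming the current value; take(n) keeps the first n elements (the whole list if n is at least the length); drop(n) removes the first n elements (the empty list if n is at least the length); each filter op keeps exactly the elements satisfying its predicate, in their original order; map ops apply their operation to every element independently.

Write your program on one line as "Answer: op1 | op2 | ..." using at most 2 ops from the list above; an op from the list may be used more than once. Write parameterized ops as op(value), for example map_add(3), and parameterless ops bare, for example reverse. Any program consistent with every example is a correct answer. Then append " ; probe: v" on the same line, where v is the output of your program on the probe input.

sort_desc | take(3) ; probe: [35, 32, 12]

Check, running the answer program on each example:
  [10, -48, -13, 40] -> [40, 10, -13, -48] -> [40, 10, -13]
  [11, -23, 23, -24, 3, -45, -49, 41, 37, 17] -> [41, 37, 23, 17, 11, 3, -23, -24, -45, -49] -> [41, 37, 23]
  [-22, 13, -13, -9] -> [13, -9, -13, -22] -> [13, -9, -13]
  [-5, 3, -39, -23, 36, 12, -47] -> [36, 12, 3, -5, -23, -39, -47] -> [36, 12, 3]
  [-17, 40, -35, -10, 23, 11, -38, -14, 19, -3] -> [40, 23, 19, 11, -3, -10, -14, -17, -35, -38] -> [40, 23, 19]
  [35, -4, 5, -1, 18] -> [35, 18, 5, -1, -4] -> [35, 18, 5]
  probe: [-44, 9, -38, 35, -37, 32, 12, -28, -4] -> [35, 32, 12, 9, -4, -28, -37, -38, -44] -> [35, 32, 12]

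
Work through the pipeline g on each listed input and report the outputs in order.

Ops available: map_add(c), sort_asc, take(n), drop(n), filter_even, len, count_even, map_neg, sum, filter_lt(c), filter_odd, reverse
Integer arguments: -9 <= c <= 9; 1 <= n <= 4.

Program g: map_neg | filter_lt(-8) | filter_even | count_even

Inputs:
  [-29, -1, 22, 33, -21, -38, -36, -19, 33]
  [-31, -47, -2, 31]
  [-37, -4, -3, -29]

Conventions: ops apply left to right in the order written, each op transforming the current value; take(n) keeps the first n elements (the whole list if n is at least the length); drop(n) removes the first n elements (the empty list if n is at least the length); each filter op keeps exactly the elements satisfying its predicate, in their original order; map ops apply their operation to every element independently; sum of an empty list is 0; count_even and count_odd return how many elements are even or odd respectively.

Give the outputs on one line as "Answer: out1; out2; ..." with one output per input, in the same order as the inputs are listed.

Execution, op by op:
  [-29, -1, 22, 33, -21, -38, -36, -19, 33] -> [29, 1, -22, -33, 21, 38, 36, 19, -33] -> [-22, -33, -33] -> [-22] -> 1
  [-31, -47, -2, 31] -> [31, 47, 2, -31] -> [-31] -> [] -> 0
  [-37, -4, -3, -29] -> [37, 4, 3, 29] -> [] -> [] -> 0

1; 0; 0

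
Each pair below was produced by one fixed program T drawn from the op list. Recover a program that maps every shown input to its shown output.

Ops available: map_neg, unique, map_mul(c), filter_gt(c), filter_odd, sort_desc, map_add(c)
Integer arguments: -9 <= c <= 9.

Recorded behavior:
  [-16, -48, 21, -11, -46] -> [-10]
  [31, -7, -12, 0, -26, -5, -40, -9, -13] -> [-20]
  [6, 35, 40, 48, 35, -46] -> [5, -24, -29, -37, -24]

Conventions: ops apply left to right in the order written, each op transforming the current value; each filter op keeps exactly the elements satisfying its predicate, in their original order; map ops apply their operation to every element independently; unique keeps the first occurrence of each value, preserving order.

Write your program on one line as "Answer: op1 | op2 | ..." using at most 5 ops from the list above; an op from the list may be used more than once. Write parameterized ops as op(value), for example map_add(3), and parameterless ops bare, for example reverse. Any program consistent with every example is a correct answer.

filter_gt(-9) | filter_gt(5) | map_add(-7) | map_neg | map_add(4)

Check, running the answer program on each example:
  [-16, -48, 21, -11, -46] -> [21] -> [21] -> [14] -> [-14] -> [-10]
  [31, -7, -12, 0, -26, -5, -40, -9, -13] -> [31, -7, 0, -5] -> [31] -> [24] -> [-24] -> [-20]
  [6, 35, 40, 48, 35, -46] -> [6, 35, 40, 48, 35] -> [6, 35, 40, 48, 35] -> [-1, 28, 33, 41, 28] -> [1, -28, -33, -41, -28] -> [5, -24, -29, -37, -24]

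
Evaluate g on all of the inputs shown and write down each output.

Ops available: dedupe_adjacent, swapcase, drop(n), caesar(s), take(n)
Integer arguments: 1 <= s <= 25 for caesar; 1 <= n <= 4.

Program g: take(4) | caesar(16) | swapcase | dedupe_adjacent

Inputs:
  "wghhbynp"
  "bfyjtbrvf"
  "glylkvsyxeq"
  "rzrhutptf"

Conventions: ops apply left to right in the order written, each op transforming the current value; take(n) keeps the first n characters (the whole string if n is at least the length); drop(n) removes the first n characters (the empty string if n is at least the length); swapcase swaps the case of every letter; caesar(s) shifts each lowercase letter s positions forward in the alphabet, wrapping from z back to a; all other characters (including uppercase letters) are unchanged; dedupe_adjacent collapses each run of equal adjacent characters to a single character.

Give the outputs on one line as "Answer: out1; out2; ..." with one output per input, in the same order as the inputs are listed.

Execution, op by op:
  "wghhbynp" -> "wghh" -> "mwxx" -> "MWXX" -> "MWX"
  "bfyjtbrvf" -> "bfyj" -> "rvoz" -> "RVOZ" -> "RVOZ"
  "glylkvsyxeq" -> "glyl" -> "wbob" -> "WBOB" -> "WBOB"
  "rzrhutptf" -> "rzrh" -> "hphx" -> "HPHX" -> "HPHX"

"MWX"; "RVOZ"; "WBOB"; "HPHX"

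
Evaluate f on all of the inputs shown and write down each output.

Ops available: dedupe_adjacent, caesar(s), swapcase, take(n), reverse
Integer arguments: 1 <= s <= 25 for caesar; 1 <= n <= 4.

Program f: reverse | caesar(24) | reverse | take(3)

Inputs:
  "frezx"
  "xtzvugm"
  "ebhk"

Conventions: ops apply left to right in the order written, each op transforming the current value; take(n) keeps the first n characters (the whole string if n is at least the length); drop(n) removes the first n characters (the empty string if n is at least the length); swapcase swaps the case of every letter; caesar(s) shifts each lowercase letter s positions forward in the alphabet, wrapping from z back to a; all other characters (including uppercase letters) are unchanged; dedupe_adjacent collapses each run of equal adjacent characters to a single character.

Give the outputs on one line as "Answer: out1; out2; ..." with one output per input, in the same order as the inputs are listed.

Execution, op by op:
  "frezx" -> "xzerf" -> "vxcpd" -> "dpcxv" -> "dpc"
  "xtzvugm" -> "mguvztx" -> "kestxrv" -> "vrxtsek" -> "vrx"
  "ebhk" -> "khbe" -> "ifzc" -> "czfi" -> "czf"

"dpc"; "vrx"; "czf"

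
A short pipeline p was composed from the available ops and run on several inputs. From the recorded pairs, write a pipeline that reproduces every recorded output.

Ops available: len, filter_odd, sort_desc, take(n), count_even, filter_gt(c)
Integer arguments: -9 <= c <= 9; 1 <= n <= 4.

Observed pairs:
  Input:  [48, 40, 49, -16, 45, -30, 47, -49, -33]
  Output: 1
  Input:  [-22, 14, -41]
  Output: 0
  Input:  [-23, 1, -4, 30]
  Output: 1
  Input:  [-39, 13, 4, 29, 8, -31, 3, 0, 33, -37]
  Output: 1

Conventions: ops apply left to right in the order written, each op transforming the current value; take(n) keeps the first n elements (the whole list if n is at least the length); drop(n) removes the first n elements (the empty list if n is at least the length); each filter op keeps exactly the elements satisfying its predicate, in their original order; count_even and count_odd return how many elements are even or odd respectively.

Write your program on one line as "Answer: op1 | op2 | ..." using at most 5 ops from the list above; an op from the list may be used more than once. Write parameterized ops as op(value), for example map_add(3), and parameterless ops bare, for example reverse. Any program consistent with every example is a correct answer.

take(3) | sort_desc | take(1) | filter_odd | len

Check, running the answer program on each example:
  [48, 40, 49, -16, 45, -30, 47, -49, -33] -> [48, 40, 49] -> [49, 48, 40] -> [49] -> [49] -> 1
  [-22, 14, -41] -> [-22, 14, -41] -> [14, -22, -41] -> [14] -> [] -> 0
  [-23, 1, -4, 30] -> [-23, 1, -4] -> [1, -4, -23] -> [1] -> [1] -> 1
  [-39, 13, 4, 29, 8, -31, 3, 0, 33, -37] -> [-39, 13, 4] -> [13, 4, -39] -> [13] -> [13] -> 1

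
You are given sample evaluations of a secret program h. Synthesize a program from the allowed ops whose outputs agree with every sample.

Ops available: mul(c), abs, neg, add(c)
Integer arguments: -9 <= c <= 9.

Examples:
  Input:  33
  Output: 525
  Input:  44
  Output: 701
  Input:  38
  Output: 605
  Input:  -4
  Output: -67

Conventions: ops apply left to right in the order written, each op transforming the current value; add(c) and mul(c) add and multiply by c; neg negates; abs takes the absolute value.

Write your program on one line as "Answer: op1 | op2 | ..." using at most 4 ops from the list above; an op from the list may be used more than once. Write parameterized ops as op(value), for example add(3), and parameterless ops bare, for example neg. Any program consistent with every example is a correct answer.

mul(-2) | mul(-8) | add(-3)

Check, running the answer program on each example:
  33 -> -66 -> 528 -> 525
  44 -> -88 -> 704 -> 701
  38 -> -76 -> 608 -> 605
  -4 -> 8 -> -64 -> -67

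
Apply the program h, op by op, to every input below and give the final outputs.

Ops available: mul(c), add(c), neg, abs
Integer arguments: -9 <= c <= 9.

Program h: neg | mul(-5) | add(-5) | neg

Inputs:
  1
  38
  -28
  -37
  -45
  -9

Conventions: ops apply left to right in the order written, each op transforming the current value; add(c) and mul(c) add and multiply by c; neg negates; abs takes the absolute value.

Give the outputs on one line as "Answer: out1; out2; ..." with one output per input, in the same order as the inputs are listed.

0; -185; 145; 190; 230; 50

Execution, op by op:
  1 -> -1 -> 5 -> 0 -> 0
  38 -> -38 -> 190 -> 185 -> -185
  -28 -> 28 -> -140 -> -145 -> 145
  -37 -> 37 -> -185 -> -190 -> 190
  -45 -> 45 -> -225 -> -230 -> 230
  -9 -> 9 -> -45 -> -50 -> 50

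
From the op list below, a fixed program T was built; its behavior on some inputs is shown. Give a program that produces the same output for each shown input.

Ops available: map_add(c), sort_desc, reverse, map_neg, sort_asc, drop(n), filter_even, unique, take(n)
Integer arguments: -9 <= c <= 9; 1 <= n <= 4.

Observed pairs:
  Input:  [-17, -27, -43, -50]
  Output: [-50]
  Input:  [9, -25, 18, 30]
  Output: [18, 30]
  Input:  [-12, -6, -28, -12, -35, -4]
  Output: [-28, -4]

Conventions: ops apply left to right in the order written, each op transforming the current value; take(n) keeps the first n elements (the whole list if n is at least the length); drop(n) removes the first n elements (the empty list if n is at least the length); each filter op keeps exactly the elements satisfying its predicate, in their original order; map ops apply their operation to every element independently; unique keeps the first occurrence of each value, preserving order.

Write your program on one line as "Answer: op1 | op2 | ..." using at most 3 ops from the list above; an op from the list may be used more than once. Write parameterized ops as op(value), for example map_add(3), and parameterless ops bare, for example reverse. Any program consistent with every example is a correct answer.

unique | drop(2) | filter_even

Check, running the answer program on each example:
  [-17, -27, -43, -50] -> [-17, -27, -43, -50] -> [-43, -50] -> [-50]
  [9, -25, 18, 30] -> [9, -25, 18, 30] -> [18, 30] -> [18, 30]
  [-12, -6, -28, -12, -35, -4] -> [-12, -6, -28, -35, -4] -> [-28, -35, -4] -> [-28, -4]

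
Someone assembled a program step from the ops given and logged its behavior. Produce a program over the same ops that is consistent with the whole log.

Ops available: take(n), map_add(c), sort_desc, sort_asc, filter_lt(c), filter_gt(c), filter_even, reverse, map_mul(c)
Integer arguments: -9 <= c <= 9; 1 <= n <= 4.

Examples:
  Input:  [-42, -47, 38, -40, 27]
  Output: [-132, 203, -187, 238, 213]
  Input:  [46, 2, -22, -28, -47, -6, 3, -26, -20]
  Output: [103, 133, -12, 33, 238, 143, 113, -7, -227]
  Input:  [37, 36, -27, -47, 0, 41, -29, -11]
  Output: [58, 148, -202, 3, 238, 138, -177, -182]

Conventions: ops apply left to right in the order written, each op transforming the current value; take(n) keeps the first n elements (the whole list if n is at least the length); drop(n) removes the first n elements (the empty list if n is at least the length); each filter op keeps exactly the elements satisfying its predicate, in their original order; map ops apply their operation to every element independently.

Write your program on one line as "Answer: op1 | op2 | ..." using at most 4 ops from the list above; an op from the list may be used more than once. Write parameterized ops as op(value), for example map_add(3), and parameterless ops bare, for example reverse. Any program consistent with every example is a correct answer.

reverse | map_mul(-5) | map_add(3)

Check, running the answer program on each example:
  [-42, -47, 38, -40, 27] -> [27, -40, 38, -47, -42] -> [-135, 200, -190, 235, 210] -> [-132, 203, -187, 238, 213]
  [46, 2, -22, -28, -47, -6, 3, -26, -20] -> [-20, -26, 3, -6, -47, -28, -22, 2, 46] -> [100, 130, -15, 30, 235, 140, 110, -10, -230] -> [103, 133, -12, 33, 238, 143, 113, -7, -227]
  [37, 36, -27, -47, 0, 41, -29, -11] -> [-11, -29, 41, 0, -47, -27, 36, 37] -> [55, 145, -205, 0, 235, 135, -180, -185] -> [58, 148, -202, 3, 238, 138, -177, -182]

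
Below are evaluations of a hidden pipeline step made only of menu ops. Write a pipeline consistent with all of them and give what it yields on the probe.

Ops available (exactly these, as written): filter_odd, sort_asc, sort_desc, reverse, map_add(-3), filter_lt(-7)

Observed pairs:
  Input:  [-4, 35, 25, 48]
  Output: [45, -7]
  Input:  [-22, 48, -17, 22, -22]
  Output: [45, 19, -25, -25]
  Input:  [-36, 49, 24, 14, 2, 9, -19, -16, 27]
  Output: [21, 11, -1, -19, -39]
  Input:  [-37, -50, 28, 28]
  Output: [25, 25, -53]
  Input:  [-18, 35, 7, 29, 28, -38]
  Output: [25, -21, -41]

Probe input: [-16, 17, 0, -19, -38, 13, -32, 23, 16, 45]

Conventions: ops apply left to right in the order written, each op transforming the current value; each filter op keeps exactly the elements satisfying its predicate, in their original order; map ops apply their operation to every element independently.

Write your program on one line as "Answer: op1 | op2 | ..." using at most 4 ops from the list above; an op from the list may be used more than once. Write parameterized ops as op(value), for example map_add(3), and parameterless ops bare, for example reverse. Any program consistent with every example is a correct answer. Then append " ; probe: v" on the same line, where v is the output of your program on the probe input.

sort_desc | map_add(-3) | filter_odd ; probe: [13, -3, -19, -35, -41]

Check, running the answer program on each example:
  [-4, 35, 25, 48] -> [48, 35, 25, -4] -> [45, 32, 22, -7] -> [45, -7]
  [-22, 48, -17, 22, -22] -> [48, 22, -17, -22, -22] -> [45, 19, -20, -25, -25] -> [45, 19, -25, -25]
  [-36, 49, 24, 14, 2, 9, -19, -16, 27] -> [49, 27, 24, 14, 9, 2, -16, -19, -36] -> [46, 24, 21, 11, 6, -1, -19, -22, -39] -> [21, 11, -1, -19, -39]
  [-37, -50, 28, 28] -> [28, 28, -37, -50] -> [25, 25, -40, -53] -> [25, 25, -53]
  [-18, 35, 7, 29, 28, -38] -> [35, 29, 28, 7, -18, -38] -> [32, 26, 25, 4, -21, -41] -> [25, -21, -41]
  probe: [-16, 17, 0, -19, -38, 13, -32, 23, 16, 45] -> [45, 23, 17, 16, 13, 0, -16, -19, -32, -38] -> [42, 20, 14, 13, 10, -3, -19, -22, -35, -41] -> [13, -3, -19, -35, -41]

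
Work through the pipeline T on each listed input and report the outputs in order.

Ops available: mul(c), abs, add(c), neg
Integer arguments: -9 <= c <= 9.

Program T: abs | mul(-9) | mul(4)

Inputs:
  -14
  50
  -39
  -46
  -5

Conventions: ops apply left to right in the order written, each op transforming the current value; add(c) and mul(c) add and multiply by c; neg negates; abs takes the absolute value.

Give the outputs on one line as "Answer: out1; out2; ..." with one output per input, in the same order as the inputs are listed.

-504; -1800; -1404; -1656; -180

Execution, op by op:
  -14 -> 14 -> -126 -> -504
  50 -> 50 -> -450 -> -1800
  -39 -> 39 -> -351 -> -1404
  -46 -> 46 -> -414 -> -1656
  -5 -> 5 -> -45 -> -180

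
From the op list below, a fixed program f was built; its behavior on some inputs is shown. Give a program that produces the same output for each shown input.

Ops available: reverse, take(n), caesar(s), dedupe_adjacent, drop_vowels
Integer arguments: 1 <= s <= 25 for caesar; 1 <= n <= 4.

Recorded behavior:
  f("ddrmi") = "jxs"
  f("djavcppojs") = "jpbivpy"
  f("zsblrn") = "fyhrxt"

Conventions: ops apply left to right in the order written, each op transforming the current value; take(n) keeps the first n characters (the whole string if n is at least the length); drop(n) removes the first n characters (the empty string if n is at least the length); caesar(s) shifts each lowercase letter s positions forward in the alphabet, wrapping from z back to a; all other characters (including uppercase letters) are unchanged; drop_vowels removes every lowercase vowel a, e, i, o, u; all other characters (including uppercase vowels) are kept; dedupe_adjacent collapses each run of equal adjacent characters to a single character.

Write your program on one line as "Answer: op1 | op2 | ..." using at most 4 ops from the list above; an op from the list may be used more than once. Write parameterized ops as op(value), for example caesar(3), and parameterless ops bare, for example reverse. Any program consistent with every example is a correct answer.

drop_vowels | dedupe_adjacent | caesar(17) | caesar(15)

Check, running the answer program on each example:
  "ddrmi" -> "ddrm" -> "drm" -> "uid" -> "jxs"
  "djavcppojs" -> "djvcppjs" -> "djvcpjs" -> "uamtgaj" -> "jpbivpy"
  "zsblrn" -> "zsblrn" -> "zsblrn" -> "qjscie" -> "fyhrxt"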